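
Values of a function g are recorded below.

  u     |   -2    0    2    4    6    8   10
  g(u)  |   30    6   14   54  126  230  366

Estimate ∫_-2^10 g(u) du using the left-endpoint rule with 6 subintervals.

Δu = 2.
Sum = 2·[30 + 6 + 14 + 54 + 126 + 230] = 920.

920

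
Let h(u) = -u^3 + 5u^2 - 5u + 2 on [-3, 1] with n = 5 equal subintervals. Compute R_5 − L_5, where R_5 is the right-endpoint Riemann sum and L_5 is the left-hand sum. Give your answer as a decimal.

R_5 = 62.88.
L_5 = 133.28.
R_5 − L_5 = -70.4.

-70.4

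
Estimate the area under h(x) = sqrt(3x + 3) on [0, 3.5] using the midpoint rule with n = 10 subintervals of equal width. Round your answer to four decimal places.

9.8703

Δx = (3.5 − 0)/10 = 0.35.
Midpoints: 0.175, 0.525, 0.875, 1.225, 1.575, 1.925, 2.275, 2.625, 2.975, 3.325.
h(0.175) ≈ 1.8775, h(0.525) ≈ 2.1389, h(0.875) ≈ 2.3717, h(1.225) ≈ 2.5836, h(1.575) ≈ 2.7794, h(1.925) ≈ 2.9623, h(2.275) ≈ 3.1345, h(2.625) ≈ 3.2977, h(2.975) ≈ 3.4533, h(3.325) ≈ 3.6021.
Sum = Δx · [h(0.175) + h(0.525) + h(0.875) + ...].
Sum ≈ 9.8703.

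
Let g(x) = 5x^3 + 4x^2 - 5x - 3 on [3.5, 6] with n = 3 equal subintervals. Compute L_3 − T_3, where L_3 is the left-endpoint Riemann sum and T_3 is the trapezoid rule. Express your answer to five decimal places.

L_3 ≈ 1223.1018519.
T_3 ≈ 1618.1539352.
L_3 − T_3 ≈ -395.05208.

-395.05208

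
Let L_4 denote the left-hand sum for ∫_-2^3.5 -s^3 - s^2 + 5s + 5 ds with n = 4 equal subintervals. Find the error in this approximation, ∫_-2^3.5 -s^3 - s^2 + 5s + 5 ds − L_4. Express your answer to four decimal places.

-16.1097

Exact integral: ∫_-2^3.5 f(s) ds ≈ -2.348958.
L_4 ≈ 13.760742.
Error ≈ -2.348958 − 13.760742 ≈ -16.1097.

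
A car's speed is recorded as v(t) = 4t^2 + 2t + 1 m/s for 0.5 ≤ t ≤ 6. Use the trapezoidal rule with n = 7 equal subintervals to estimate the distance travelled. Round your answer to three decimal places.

Δt = (6 − 0.5)/7 = 11/14.
v(0.5) = 3, v(9/7) = 499/49, v(29/14) = 1093/49, v(20/7) = 1929/49, v(51/14) = 3007/49, v(31/7) = 4327/49, v(73/14) = 5889/49, v(6) = 157.
T_7 = (Δt/2)·[v(t_0) + 2v(t_1) + ... + 2v(t_{6}) + v(t_7)].
Sum ≈ 331.347.

331.347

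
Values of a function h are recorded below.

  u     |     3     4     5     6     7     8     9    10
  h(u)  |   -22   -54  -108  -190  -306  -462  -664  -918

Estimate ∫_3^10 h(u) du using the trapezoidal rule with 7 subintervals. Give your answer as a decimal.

Δu = 1.
T_7 = (1/2)·[(-22) + 2·(-54) + 2·(-108) + 2·(-190) + 2·(-306) + 2·(-462) + 2·(-664) + (-918)] = -2254.

-2254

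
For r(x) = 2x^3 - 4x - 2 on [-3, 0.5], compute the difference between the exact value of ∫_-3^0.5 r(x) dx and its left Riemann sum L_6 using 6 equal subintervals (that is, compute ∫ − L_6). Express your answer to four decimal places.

Exact integral: ∫_-3^0.5 r(x) dx = -29.96875.
L_6 ≈ -43.197049.
Error ≈ -29.96875 − (-43.197049) ≈ 13.2283.

13.2283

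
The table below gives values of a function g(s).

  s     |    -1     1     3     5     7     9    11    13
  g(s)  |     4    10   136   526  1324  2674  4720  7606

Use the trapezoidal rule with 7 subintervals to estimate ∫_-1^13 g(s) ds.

Δs = 2.
T_7 = (2/2)·[4 + 2·10 + 2·136 + 2·526 + 2·1324 + 2·2674 + 2·4720 + 7606] = 26390.

26390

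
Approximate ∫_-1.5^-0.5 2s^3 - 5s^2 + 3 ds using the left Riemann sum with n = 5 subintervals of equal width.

-6.64

Δs = (-0.5 − (-1.5))/5 = 0.2.
Left endpoints: -1.5, -1.3, -1.1, -0.9, -0.7.
f(-1.5) = -15, f(-1.3) = -9.844, f(-1.1) = -5.712, f(-0.9) = -2.508, f(-0.7) = -0.136.
Sum = Δs · [f(-1.5) + f(-1.3) + f(-1.1) + f(-0.9) + f(-0.7)].
Sum = -6.64.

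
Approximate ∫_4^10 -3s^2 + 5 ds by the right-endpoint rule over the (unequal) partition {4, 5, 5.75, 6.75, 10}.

Subinterval widths: 1, 0.75, 1, 3.25.
Right endpoints: 5, 5.75, 6.75, 10.
f(5) = -70, f(5.75) = -94.1875, f(6.75) = -131.6875, f(10) = -295.
Sum = Σ Δs_i · f(s_i).
Sum = -1231.078125.

-1231.078125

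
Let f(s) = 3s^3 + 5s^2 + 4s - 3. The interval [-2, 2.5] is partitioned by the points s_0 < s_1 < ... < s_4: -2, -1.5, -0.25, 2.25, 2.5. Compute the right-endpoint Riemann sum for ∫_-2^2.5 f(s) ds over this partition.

176.38671875

Subinterval widths: 0.5, 1.25, 2.5, 0.25.
Right endpoints: -1.5, -0.25, 2.25, 2.5.
f(-1.5) = -7.875, f(-0.25) = -3.734375, f(2.25) = 65.484375, f(2.5) = 85.125.
Sum = Σ Δs_i · f(s_i).
Sum = 176.38671875.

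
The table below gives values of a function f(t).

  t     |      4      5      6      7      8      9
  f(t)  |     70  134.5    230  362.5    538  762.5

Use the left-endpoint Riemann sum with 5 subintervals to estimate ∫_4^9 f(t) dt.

1335

Δt = 1.
Sum = 1·[70 + 134.5 + 230 + 362.5 + 538] = 1335.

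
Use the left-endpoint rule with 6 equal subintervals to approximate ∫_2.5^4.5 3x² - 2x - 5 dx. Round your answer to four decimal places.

Δx = (4.5 − 2.5)/6 = 1/3.
Left endpoints: 2.5, 17/6, 19/6, 3.5, 23/6, 25/6.
f(2.5) = 8.75, f(17/6) = 161/12, f(19/6) = 18.75, f(3.5) = 24.75, f(23/6) = 377/12, f(25/6) = 38.75.
Sum = Δx · [f(2.5) + f(17/6) + f(19/6) + ...].
Sum ≈ 45.2778.

45.2778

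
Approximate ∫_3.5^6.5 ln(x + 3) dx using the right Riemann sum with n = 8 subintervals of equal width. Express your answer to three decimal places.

Δx = (6.5 − 3.5)/8 = 0.375.
Right endpoints: 3.875, 4.25, 4.625, 5, 5.375, 5.75, 6.125, 6.5.
f(3.875) ≈ 1.928, f(4.25) ≈ 1.981, f(4.625) ≈ 2.031, f(5) ≈ 2.079, f(5.375) ≈ 2.125, f(5.75) ≈ 2.169, f(6.125) ≈ 2.211, f(6.5) ≈ 2.251.
Sum = Δx · [f(3.875) + f(4.25) + f(4.625) + ...].
Sum ≈ 6.291.

6.291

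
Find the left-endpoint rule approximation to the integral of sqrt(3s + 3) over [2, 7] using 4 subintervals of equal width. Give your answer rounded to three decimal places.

Δs = (7 − 2)/4 = 1.25.
Left endpoints: 2, 3.25, 4.5, 5.75.
f(2) ≈ 3.000, f(3.25) ≈ 3.571, f(4.5) ≈ 4.062, f(5.75) ≈ 4.500.
Sum = Δs · [f(2) + f(3.25) + f(4.5) + f(5.75)].
Sum ≈ 18.916.

18.916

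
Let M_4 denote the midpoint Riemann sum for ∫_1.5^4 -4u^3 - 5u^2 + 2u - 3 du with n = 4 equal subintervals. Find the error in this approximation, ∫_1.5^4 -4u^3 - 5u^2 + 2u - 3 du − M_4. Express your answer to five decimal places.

-3.09245

Exact integral: ∫_1.5^4 f(u) du ≈ -345.7291667.
M_4 = -342.63671875.
Error ≈ -345.7291667 − (-342.63671875) ≈ -3.09245.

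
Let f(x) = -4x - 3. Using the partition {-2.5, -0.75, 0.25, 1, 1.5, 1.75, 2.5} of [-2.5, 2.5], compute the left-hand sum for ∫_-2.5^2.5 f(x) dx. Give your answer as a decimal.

Subinterval widths: 1.75, 1, 0.75, 0.5, 0.25, 0.75.
Left endpoints: -2.5, -0.75, 0.25, 1, 1.5, 1.75.
f(-2.5) = 7, f(-0.75) = 0, f(0.25) = -4, f(1) = -7, f(1.5) = -9, f(1.75) = -10.
Sum = Σ Δx_i · f(x_i).
Sum = -4.

-4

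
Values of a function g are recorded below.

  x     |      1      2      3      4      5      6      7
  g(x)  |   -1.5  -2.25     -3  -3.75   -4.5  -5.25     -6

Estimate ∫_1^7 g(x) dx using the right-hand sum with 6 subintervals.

Δx = 1.
Sum = 1·[(-2.25) + (-3) + (-3.75) + (-4.5) + (-5.25) + (-6)] = -24.75.

-24.75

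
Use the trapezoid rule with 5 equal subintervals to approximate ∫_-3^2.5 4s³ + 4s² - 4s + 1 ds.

27.005

Δs = (2.5 − (-3))/5 = 1.1.
f(-3) = -59, f(-1.9) = -4.396, f(-0.8) = 4.712, f(0.3) = 0.268, f(1.4) = 14.216, f(2.5) = 78.5.
T_5 = (Δs/2)·[f(s_0) + 2f(s_1) + ... + 2f(s_{4}) + f(s_5)].
Sum = 27.005.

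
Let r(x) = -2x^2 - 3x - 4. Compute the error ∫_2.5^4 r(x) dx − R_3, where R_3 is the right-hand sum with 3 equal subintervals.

6.125

Exact integral: ∫_2.5^4 r(x) dx = -52.875.
R_3 = -59.
Error = -52.875 − (-59) = 6.125.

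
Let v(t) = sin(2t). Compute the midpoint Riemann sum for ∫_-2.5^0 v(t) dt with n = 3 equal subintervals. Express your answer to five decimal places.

-0.40325

Δt = (0 − (-2.5))/3 = 5/6.
Midpoints: -25/12, -1.25, -5/12.
v(-25/12) ≈ 0.85475, v(-1.25) ≈ -0.59847, v(-5/12) ≈ -0.74018.
Sum = Δt · [v(-25/12) + v(-1.25) + v(-5/12)].
Sum ≈ -0.40325.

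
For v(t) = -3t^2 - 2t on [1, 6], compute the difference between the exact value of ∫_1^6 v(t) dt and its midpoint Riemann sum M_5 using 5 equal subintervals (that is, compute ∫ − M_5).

-1.25

Exact integral: ∫_1^6 v(t) dt = -250.
M_5 = -248.75.
Error = -250 − (-248.75) = -1.25.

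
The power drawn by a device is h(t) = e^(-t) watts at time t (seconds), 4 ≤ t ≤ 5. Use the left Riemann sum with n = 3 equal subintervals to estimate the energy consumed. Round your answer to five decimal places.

Δt = (5 − 4)/3 = 1/3.
Left endpoints: 4, 13/3, 14/3.
h(4) ≈ 0.01832, h(13/3) ≈ 0.01312, h(14/3) ≈ 0.00940.
Sum = Δt · [h(4) + h(13/3) + h(14/3)].
Sum ≈ 0.01361.

0.01361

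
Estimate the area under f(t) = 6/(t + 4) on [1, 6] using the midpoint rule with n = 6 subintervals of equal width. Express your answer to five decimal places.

Δt = (6 − 1)/6 = 5/6.
Midpoints: 17/12, 2.25, 37/12, 47/12, 4.75, 67/12.
f(17/12) = 72/65, f(2.25) = 0.96, f(37/12) = 72/85, f(47/12) = 72/95, f(4.75) = 24/35, f(67/12) = 72/115.
Sum = Δt · [f(17/12) + f(2.25) + f(37/12) + ...].
Sum ≈ 4.15371.

4.15371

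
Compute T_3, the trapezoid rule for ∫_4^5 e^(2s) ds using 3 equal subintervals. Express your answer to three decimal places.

Δs = (5 − 4)/3 = 1/3.
f(4) ≈ 2980.958, f(13/3) ≈ 5806.113, f(14/3) ≈ 11308.765, f(5) ≈ 22026.466.
T_3 = (Δs/2)·[f(s_0) + 2f(s_1) + 2f(s_2) + f(s_3)].
Sum ≈ 9872.863.

9872.863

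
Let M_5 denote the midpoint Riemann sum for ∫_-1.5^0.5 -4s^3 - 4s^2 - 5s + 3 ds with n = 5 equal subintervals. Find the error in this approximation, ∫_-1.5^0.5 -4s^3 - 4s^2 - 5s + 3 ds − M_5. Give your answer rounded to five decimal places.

0.05333

Exact integral: ∫_-1.5^0.5 f(s) ds ≈ 11.3333333.
M_5 = 11.28.
Error ≈ 11.3333333 − 11.28 ≈ 0.05333.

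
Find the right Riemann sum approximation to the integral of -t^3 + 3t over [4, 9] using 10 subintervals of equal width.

Δt = (9 − 4)/10 = 0.5.
Right endpoints: 4.5, 5, 5.5, 6, 6.5, 7, 7.5, 8, 8.5, 9.
f(4.5) = -77.625, f(5) = -110, f(5.5) = -149.875, f(6) = -198, f(6.5) = -255.125, f(7) = -322, f(7.5) = -399.375, f(8) = -488, f(8.5) = -588.625, f(9) = -702.
Sum = Δt · [f(4.5) + f(5) + f(5.5) + ...].
Sum = -1645.3125.

-1645.3125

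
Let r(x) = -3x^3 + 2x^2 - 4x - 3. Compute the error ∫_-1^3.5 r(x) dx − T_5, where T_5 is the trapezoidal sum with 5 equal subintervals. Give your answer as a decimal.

Exact integral: ∫_-1^3.5 r(x) dx = -118.546875.
T_5 = -124.16625.
Error = -118.546875 − (-124.16625) = 5.619375.

5.619375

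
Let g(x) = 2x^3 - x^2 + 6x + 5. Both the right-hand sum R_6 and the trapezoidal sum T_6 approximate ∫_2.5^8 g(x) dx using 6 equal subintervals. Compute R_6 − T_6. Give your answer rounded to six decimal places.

R_6 ≈ 2530.91984954.
T_6 ≈ 2087.25318287.
R_6 − T_6 ≈ 443.666667.

443.666667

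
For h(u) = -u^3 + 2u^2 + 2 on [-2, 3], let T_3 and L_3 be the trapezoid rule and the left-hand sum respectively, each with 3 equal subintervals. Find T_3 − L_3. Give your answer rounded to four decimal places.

-20.8333

T_3 ≈ 18.240741.
L_3 ≈ 39.074074.
T_3 − L_3 ≈ -20.8333.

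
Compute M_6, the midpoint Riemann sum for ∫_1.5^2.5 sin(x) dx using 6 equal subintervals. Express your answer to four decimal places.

Δx = (2.5 − 1.5)/6 = 1/6.
Midpoints: 19/12, 1.75, 23/12, 25/12, 2.25, 29/12.
f(19/12) ≈ 0.9999, f(1.75) ≈ 0.9840, f(23/12) ≈ 0.9408, f(25/12) ≈ 0.8715, f(2.25) ≈ 0.7781, f(29/12) ≈ 0.6631.
Sum = Δx · [f(19/12) + f(1.75) + f(23/12) + ...].
Sum ≈ 0.8729.

0.8729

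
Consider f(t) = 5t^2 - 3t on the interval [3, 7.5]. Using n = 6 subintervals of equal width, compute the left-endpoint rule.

Δt = (7.5 − 3)/6 = 0.75.
Left endpoints: 3, 3.75, 4.5, 5.25, 6, 6.75.
f(3) = 36, f(3.75) = 59.0625, f(4.5) = 87.75, f(5.25) = 122.0625, f(6) = 162, f(6.75) = 207.5625.
Sum = Δt · [f(3) + f(3.75) + f(4.5) + ...].
Sum = 505.828125.

505.828125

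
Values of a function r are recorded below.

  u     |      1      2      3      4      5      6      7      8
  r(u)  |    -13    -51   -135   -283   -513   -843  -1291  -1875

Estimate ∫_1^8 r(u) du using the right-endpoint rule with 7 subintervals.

Δu = 1.
Sum = 1·[(-51) + (-135) + (-283) + (-513) + (-843) + (-1291) + (-1875)] = -4991.

-4991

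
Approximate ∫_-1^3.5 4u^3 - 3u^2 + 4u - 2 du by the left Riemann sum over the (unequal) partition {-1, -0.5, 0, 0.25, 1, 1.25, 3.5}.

Subinterval widths: 0.5, 0.5, 0.25, 0.75, 0.25, 2.25.
Left endpoints: -1, -0.5, 0, 0.25, 1, 1.25.
f(-1) = -13, f(-0.5) = -5.25, f(0) = -2, f(0.25) = -1.125, f(1) = 3, f(1.25) = 6.125.
Sum = Σ Δu_i · f(u_i).
Sum = 4.0625.

4.0625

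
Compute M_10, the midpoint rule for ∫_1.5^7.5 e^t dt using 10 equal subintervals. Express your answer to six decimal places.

Δt = (7.5 − 1.5)/10 = 0.6.
Midpoints: 1.8, 2.4, 3, 3.6, 4.2, 4.8, 5.4, 6, 6.6, 7.2.
f(1.8) ≈ 6.049647, f(2.4) ≈ 11.023176, f(3) ≈ 20.085537, f(3.6) ≈ 36.598234, f(4.2) ≈ 66.686331, f(4.8) ≈ 121.510418, f(5.4) ≈ 221.406416, f(6) ≈ 403.428793, f(6.6) ≈ 735.095189, f(7.2) ≈ 1339.430764.
Sum = Δt · [f(1.8) + f(2.4) + f(3) + ...].
Sum ≈ 1776.788704.

1776.788704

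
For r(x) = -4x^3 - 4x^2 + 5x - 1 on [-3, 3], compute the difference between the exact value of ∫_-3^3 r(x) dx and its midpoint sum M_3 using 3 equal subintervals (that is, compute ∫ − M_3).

Exact integral: ∫_-3^3 r(x) dx = -78.
M_3 = -70.
Error = -78 − (-70) = -8.

-8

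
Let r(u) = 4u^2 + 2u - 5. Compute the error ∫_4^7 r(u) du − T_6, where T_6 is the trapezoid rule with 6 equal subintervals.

-0.5

Exact integral: ∫_4^7 r(u) du = 390.
T_6 = 390.5.
Error = 390 − 390.5 = -0.5.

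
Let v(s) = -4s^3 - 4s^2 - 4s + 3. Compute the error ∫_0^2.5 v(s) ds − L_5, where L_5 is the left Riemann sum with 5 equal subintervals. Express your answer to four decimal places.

-22.3958

Exact integral: ∫_0^2.5 v(s) ds ≈ -64.895833.
L_5 = -42.5.
Error ≈ -64.895833 − (-42.5) ≈ -22.3958.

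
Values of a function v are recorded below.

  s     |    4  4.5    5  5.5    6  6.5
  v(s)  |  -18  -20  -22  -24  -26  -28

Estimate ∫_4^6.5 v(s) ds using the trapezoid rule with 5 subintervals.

-57.5

Δs = 0.5.
T_5 = (0.5/2)·[(-18) + 2·(-20) + 2·(-22) + 2·(-24) + 2·(-26) + (-28)] = -57.5.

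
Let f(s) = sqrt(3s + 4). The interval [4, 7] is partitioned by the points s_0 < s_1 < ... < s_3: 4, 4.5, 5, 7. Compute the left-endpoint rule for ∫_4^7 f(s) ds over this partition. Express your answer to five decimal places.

12.80945

Subinterval widths: 0.5, 0.5, 2.
Left endpoints: 4, 4.5, 5.
f(4) ≈ 4.00000, f(4.5) ≈ 4.18330, f(5) ≈ 4.35890.
Sum = Σ Δs_i · f(s_i).
Sum ≈ 12.80945.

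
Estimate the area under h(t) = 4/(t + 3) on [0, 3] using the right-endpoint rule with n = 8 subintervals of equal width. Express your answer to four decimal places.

Δt = (3 − 0)/8 = 0.375.
Right endpoints: 0.375, 0.75, 1.125, 1.5, 1.875, 2.25, 2.625, 3.
h(0.375) = 32/27, h(0.75) = 16/15, h(1.125) = 32/33, h(1.5) = 8/9, h(1.875) = 32/39, h(2.25) = 16/21, h(2.625) = 32/45, h(3) = 2/3.
Sum = Δt · [h(0.375) + h(0.75) + h(1.125) + ...].
Sum ≈ 2.6515.

2.6515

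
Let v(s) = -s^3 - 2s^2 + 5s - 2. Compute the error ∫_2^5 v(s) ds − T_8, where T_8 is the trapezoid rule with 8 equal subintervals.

Exact integral: ∫_2^5 v(s) ds = -183.75.
T_8 = -184.62890625.
Error = -183.75 − (-184.62890625) = 0.87890625.

0.87890625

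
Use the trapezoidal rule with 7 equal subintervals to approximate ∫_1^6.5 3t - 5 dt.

Δt = (6.5 − 1)/7 = 11/14.
f(1) = -2, f(25/14) = 5/14, f(18/7) = 19/7, f(47/14) = 71/14, f(29/7) = 52/7, f(69/14) = 137/14, f(40/7) = 85/7, f(6.5) = 14.5.
T_7 = (Δt/2)·[f(t_0) + 2f(t_1) + ... + 2f(t_{6}) + f(t_7)].
Sum = 34.375.

34.375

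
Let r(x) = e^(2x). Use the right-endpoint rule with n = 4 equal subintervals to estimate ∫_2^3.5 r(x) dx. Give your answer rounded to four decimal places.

Δx = (3.5 − 2)/4 = 0.375.
Right endpoints: 2.375, 2.75, 3.125, 3.5.
r(2.375) ≈ 115.5843, r(2.75) ≈ 244.6919, r(3.125) ≈ 518.0128, r(3.5) ≈ 1096.6332.
Sum = Δx · [r(2.375) + r(2.75) + r(3.125) + r(3.5)].
Sum ≈ 740.5958.

740.5958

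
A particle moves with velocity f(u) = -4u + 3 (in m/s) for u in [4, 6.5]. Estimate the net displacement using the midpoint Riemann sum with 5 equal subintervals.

-45

Δu = (6.5 − 4)/5 = 0.5.
Midpoints: 4.25, 4.75, 5.25, 5.75, 6.25.
f(4.25) = -14, f(4.75) = -16, f(5.25) = -18, f(5.75) = -20, f(6.25) = -22.
Sum = Δu · [f(4.25) + f(4.75) + f(5.25) + f(5.75) + f(6.25)].
Sum = -45.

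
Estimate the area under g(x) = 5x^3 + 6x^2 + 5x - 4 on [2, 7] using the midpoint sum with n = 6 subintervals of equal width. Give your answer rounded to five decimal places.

3722.48264

Δx = (7 − 2)/6 = 5/6.
Midpoints: 29/12, 3.25, 49/12, 59/12, 5.75, 79/12.
g(29/12) = 196465/1728, g(3.25) = 247.265625, g(49/12) = 789485/1728, g(59/12) = 1313095/1728, g(5.75) = 1173.671875, g(79/12) = 2964515/1728.
Sum = Δx · [g(29/12) + g(3.25) + g(49/12) + ...].
Sum ≈ 3722.48264.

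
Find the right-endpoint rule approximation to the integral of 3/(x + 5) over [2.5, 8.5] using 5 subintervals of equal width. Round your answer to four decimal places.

Δx = (8.5 − 2.5)/5 = 1.2.
Right endpoints: 3.7, 4.9, 6.1, 7.3, 8.5.
f(3.7) = 10/29, f(4.9) = 10/33, f(6.1) = 10/37, f(7.3) = 10/41, f(8.5) = 2/9.
Sum = Δx · [f(3.7) + f(4.9) + f(6.1) + f(7.3) + f(8.5)].
Sum ≈ 1.6611.

1.6611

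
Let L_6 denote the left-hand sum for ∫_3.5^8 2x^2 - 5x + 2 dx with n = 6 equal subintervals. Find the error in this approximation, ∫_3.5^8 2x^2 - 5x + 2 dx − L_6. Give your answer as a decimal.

Exact integral: ∫_3.5^8 f(x) dx = 192.375.
L_6 = 162.84375.
Error = 192.375 − 162.84375 = 29.53125.

29.53125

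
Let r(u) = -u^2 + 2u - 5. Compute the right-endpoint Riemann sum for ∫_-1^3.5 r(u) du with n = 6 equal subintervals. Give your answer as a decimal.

Δu = (3.5 − (-1))/6 = 0.75.
Right endpoints: -0.25, 0.5, 1.25, 2, 2.75, 3.5.
r(-0.25) = -5.5625, r(0.5) = -4.25, r(1.25) = -4.0625, r(2) = -5, r(2.75) = -7.0625, r(3.5) = -10.25.
Sum = Δu · [r(-0.25) + r(0.5) + r(1.25) + ...].
Sum = -27.140625.

-27.140625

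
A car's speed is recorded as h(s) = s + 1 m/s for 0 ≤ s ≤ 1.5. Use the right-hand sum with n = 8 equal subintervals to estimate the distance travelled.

Δs = (1.5 − 0)/8 = 0.1875.
Right endpoints: 0.1875, 0.375, 0.5625, 0.75, 0.9375, 1.125, 1.3125, 1.5.
h(0.1875) = 1.1875, h(0.375) = 1.375, h(0.5625) = 1.5625, h(0.75) = 1.75, h(0.9375) = 1.9375, h(1.125) = 2.125, h(1.3125) = 2.3125, h(1.5) = 2.5.
Sum = Δs · [h(0.1875) + h(0.375) + h(0.5625) + ...].
Sum = 2.765625.

2.765625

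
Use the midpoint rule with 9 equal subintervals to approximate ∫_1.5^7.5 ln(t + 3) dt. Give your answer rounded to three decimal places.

11.923

Δt = (7.5 − 1.5)/9 = 2/3.
Midpoints: 11/6, 2.5, 19/6, 23/6, 4.5, 31/6, 35/6, 6.5, 43/6.
f(11/6) ≈ 1.576, f(2.5) ≈ 1.705, f(19/6) ≈ 1.819, f(23/6) ≈ 1.922, f(4.5) ≈ 2.015, f(31/6) ≈ 2.100, f(35/6) ≈ 2.179, f(6.5) ≈ 2.251, f(43/6) ≈ 2.319.
Sum = Δt · [f(11/6) + f(2.5) + f(19/6) + ...].
Sum ≈ 11.923.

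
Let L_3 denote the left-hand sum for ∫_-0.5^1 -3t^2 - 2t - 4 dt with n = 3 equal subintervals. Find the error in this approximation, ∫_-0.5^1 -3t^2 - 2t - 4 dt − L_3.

Exact integral: ∫_-0.5^1 f(t) dt = -7.875.
L_3 = -6.75.
Error = -7.875 − (-6.75) = -1.125.

-1.125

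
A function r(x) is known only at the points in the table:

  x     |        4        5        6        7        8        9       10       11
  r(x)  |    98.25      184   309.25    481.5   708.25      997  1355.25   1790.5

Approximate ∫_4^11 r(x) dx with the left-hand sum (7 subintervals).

4133.5

Δx = 1.
Sum = 1·[98.25 + 184 + 309.25 + 481.5 + 708.25 + 997 + 1355.25] = 4133.5.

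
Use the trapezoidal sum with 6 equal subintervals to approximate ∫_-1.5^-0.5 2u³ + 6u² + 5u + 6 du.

Δu = (-0.5 − (-1.5))/6 = 1/6.
f(-1.5) = 5.25, f(-4/3) = 142/27, f(-7/6) = 557/108, f(-1) = 5, f(-5/6) = 523/108, f(-2/3) = 128/27, f(-0.5) = 4.75.
T_6 = (Δu/2)·[f(u_0) + 2f(u_1) + ... + 2f(u_{5}) + f(u_6)].
Sum = 5.

5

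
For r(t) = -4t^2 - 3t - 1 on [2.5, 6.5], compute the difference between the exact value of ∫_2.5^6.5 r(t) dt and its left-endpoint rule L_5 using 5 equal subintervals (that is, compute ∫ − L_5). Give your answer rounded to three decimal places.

Exact integral: ∫_2.5^6.5 r(t) dt ≈ -403.33333.
L_5 = -342.64.
Error ≈ -403.33333 − (-342.64) ≈ -60.693.

-60.693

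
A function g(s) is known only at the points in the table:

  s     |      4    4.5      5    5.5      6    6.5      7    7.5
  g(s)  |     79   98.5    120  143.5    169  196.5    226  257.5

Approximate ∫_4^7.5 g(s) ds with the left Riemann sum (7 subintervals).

516.25

Δs = 0.5.
Sum = 0.5·[79 + 98.5 + 120 + 143.5 + 169 + 196.5 + 226] = 516.25.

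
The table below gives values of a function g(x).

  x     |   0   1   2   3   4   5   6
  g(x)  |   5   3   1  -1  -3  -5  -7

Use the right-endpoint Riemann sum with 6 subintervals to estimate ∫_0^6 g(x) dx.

Δx = 1.
Sum = 1·[3 + 1 + (-1) + (-3) + (-5) + (-7)] = -12.

-12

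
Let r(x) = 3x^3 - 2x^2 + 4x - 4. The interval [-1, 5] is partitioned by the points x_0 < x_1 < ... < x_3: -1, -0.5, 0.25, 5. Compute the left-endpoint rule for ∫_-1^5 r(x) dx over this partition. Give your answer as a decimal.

-26.27734375

Subinterval widths: 0.5, 0.75, 4.75.
Left endpoints: -1, -0.5, 0.25.
r(-1) = -13, r(-0.5) = -6.875, r(0.25) = -3.078125.
Sum = Σ Δx_i · r(x_i).
Sum = -26.27734375.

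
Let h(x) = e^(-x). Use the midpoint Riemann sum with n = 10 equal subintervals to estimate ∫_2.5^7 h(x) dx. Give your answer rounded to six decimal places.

Δx = (7 − 2.5)/10 = 0.45.
Midpoints: 2.725, 3.175, 3.625, 4.075, 4.525, 4.975, 5.425, 5.875, 6.325, 6.775.
h(2.725) ≈ 0.065546, h(3.175) ≈ 0.041794, h(3.625) ≈ 0.026649, h(4.075) ≈ 0.016992, h(4.525) ≈ 0.010835, h(4.975) ≈ 0.006909, h(5.425) ≈ 0.004405, h(5.875) ≈ 0.002809, h(6.325) ≈ 0.001791, h(6.775) ≈ 0.001142.
Sum = Δx · [h(2.725) + h(3.175) + h(3.625) + ...].
Sum ≈ 0.080492.

0.080492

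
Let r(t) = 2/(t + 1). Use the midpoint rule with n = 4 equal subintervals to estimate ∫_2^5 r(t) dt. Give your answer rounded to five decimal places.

1.38244

Δt = (5 − 2)/4 = 0.75.
Midpoints: 2.375, 3.125, 3.875, 4.625.
r(2.375) = 16/27, r(3.125) = 16/33, r(3.875) = 16/39, r(4.625) = 16/45.
Sum = Δt · [r(2.375) + r(3.125) + r(3.875) + r(4.625)].
Sum ≈ 1.38244.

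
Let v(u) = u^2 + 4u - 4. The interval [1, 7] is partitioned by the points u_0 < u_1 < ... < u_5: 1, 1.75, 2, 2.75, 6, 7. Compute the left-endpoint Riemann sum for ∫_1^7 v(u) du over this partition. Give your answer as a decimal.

Subinterval widths: 0.75, 0.25, 0.75, 3.25, 1.
Left endpoints: 1, 1.75, 2, 2.75, 6.
v(1) = 1, v(1.75) = 6.0625, v(2) = 8, v(2.75) = 14.5625, v(6) = 56.
Sum = Σ Δu_i · v(u_i).
Sum = 111.59375.

111.59375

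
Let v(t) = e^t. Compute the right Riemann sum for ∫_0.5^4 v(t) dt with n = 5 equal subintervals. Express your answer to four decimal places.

73.6264

Δt = (4 − 0.5)/5 = 0.7.
Right endpoints: 1.2, 1.9, 2.6, 3.3, 4.
v(1.2) ≈ 3.3201, v(1.9) ≈ 6.6859, v(2.6) ≈ 13.4637, v(3.3) ≈ 27.1126, v(4) ≈ 54.5982.
Sum = Δt · [v(1.2) + v(1.9) + v(2.6) + v(3.3) + v(4)].
Sum ≈ 73.6264.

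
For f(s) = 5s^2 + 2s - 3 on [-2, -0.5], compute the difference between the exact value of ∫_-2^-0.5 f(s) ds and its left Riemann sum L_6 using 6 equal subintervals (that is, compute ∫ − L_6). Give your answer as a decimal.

-2.046875

Exact integral: ∫_-2^-0.5 f(s) ds = 4.875.
L_6 = 6.921875.
Error = 4.875 − 6.921875 = -2.046875.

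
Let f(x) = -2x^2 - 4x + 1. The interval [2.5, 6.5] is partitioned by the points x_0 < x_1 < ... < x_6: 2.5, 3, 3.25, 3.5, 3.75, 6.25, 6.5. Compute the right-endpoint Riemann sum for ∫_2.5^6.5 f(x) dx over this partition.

Subinterval widths: 0.5, 0.25, 0.25, 0.25, 2.5, 0.25.
Right endpoints: 3, 3.25, 3.5, 3.75, 6.25, 6.5.
f(3) = -29, f(3.25) = -33.125, f(3.5) = -37.5, f(3.75) = -42.125, f(6.25) = -102.125, f(6.5) = -109.5.
Sum = Σ Δx_i · f(x_i).
Sum = -325.375.

-325.375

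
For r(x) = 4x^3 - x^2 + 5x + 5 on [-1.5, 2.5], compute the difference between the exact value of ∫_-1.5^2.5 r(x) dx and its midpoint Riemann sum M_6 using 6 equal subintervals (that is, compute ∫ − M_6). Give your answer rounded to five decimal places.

0.74074

Exact integral: ∫_-1.5^2.5 r(x) dx ≈ 57.6666667.
M_6 ≈ 56.9259259.
Error ≈ 57.6666667 − 56.9259259 ≈ 0.74074.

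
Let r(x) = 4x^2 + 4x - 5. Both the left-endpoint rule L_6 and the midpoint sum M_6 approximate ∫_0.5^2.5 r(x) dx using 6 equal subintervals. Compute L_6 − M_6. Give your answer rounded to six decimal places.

L_6 ≈ 17.48148148.
M_6 ≈ 22.59259259.
L_6 − M_6 ≈ -5.111111.

-5.111111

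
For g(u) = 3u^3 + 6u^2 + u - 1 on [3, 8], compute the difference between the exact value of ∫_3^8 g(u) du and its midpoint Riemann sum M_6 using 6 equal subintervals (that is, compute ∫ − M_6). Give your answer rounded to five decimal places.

Exact integral: ∫_3^8 g(u) du = 4003.75.
M_6 ≈ 3987.6909722.
Error ≈ 4003.75 − 3987.6909722 ≈ 16.05903.

16.05903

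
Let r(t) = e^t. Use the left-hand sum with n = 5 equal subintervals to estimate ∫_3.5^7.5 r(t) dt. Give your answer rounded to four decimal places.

1158.6244

Δt = (7.5 − 3.5)/5 = 0.8.
Left endpoints: 3.5, 4.3, 5.1, 5.9, 6.7.
r(3.5) ≈ 33.1155, r(4.3) ≈ 73.6998, r(5.1) ≈ 164.0219, r(5.9) ≈ 365.0375, r(6.7) ≈ 812.4058.
Sum = Δt · [r(3.5) + r(4.3) + r(5.1) + r(5.9) + r(6.7)].
Sum ≈ 1158.6244.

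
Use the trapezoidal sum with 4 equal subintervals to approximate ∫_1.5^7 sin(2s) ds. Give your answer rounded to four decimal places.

-0.1536

Δs = (7 − 1.5)/4 = 1.375.
f(1.5) ≈ 0.1411, f(2.875) ≈ -0.5083, f(4.25) ≈ 0.7985, f(5.625) ≈ -0.9678, f(7) ≈ 0.9906.
T_4 = (Δs/2)·[f(s_0) + 2f(s_1) + 2f(s_2) + 2f(s_3) + f(s_4)].
Sum ≈ -0.1536.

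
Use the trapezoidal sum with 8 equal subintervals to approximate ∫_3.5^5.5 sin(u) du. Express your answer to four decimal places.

Δu = (5.5 − 3.5)/8 = 0.25.
f(3.5) ≈ -0.3508, f(3.75) ≈ -0.5716, f(4) ≈ -0.7568, f(4.25) ≈ -0.8950, f(4.5) ≈ -0.9775, f(4.75) ≈ -0.9993, f(5) ≈ -0.9589, f(5.25) ≈ -0.8589, f(5.5) ≈ -0.7055.
T_8 = (Δu/2)·[f(u_0) + 2f(u_1) + ... + 2f(u_{7}) + f(u_8)].
Sum ≈ -1.6365.

-1.6365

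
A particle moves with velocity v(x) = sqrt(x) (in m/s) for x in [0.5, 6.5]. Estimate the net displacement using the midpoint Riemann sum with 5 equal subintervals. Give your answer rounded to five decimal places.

10.83978

Δx = (6.5 − 0.5)/5 = 1.2.
Midpoints: 1.1, 2.3, 3.5, 4.7, 5.9.
v(1.1) ≈ 1.04881, v(2.3) ≈ 1.51658, v(3.5) ≈ 1.87083, v(4.7) ≈ 2.16795, v(5.9) ≈ 2.42899.
Sum = Δx · [v(1.1) + v(2.3) + v(3.5) + v(4.7) + v(5.9)].
Sum ≈ 10.83978.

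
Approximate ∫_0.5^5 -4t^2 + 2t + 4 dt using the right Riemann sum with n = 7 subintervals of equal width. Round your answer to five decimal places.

Δt = (5 − 0.5)/7 = 9/14.
Right endpoints: 8/7, 25/14, 17/7, 43/14, 26/7, 61/14, 5.
f(8/7) = 52/49, f(25/14) = -254/49, f(17/7) = -722/49, f(43/14) = -1352/49, f(26/7) = -2144/49, f(61/14) = -3098/49, f(5) = -86.
Sum = Δt · [f(8/7) + f(25/14) + f(17/7) + ...].
Sum ≈ -153.91837.

-153.91837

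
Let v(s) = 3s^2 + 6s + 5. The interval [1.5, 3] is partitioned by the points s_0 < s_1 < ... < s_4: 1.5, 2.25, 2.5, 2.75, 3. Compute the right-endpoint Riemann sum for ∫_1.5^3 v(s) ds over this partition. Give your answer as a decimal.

Subinterval widths: 0.75, 0.25, 0.25, 0.25.
Right endpoints: 2.25, 2.5, 2.75, 3.
v(2.25) = 33.6875, v(2.5) = 38.75, v(2.75) = 44.1875, v(3) = 50.
Sum = Σ Δs_i · v(s_i).
Sum = 58.5.

58.5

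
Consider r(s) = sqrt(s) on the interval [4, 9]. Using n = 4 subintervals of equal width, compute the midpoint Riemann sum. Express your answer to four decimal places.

12.6721

Δs = (9 − 4)/4 = 1.25.
Midpoints: 4.625, 5.875, 7.125, 8.375.
r(4.625) ≈ 2.1506, r(5.875) ≈ 2.4238, r(7.125) ≈ 2.6693, r(8.375) ≈ 2.8940.
Sum = Δs · [r(4.625) + r(5.875) + r(7.125) + r(8.375)].
Sum ≈ 12.6721.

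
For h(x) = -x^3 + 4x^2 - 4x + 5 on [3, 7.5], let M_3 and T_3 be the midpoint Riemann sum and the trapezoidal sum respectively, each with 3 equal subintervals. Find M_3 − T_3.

29.7421875

M_3 = -306.3515625.
T_3 = -336.09375.
M_3 − T_3 = 29.7421875.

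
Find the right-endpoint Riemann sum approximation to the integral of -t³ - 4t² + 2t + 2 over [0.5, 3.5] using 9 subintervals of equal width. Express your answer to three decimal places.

Δt = (3.5 − 0.5)/9 = 1/3.
Right endpoints: 5/6, 7/6, 1.5, 11/6, 13/6, 2.5, 17/6, 19/6, 3.5.
f(5/6) = 67/216, f(7/6) = -583/216, f(1.5) = -7.375, f(11/6) = -3011/216, f(13/6) = -4885/216, f(2.5) = -33.625, f(17/6) = -10193/216, f(19/6) = -13723/216, f(3.5) = -82.875.
Sum = Δt · [f(5/6) + f(7/6) + f(1.5) + ...].
Sum ≈ -91.181.

-91.181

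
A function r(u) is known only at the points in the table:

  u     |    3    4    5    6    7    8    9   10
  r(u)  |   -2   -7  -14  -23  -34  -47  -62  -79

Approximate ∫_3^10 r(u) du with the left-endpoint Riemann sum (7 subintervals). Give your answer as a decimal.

-189

Δu = 1.
Sum = 1·[(-2) + (-7) + (-14) + (-23) + (-34) + (-47) + (-62)] = -189.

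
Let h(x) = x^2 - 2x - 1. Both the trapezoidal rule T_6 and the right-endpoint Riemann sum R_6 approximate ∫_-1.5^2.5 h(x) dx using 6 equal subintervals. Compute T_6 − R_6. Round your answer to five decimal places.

1.33333

T_6 ≈ -1.3703704.
R_6 ≈ -2.7037037.
T_6 − R_6 ≈ 1.33333.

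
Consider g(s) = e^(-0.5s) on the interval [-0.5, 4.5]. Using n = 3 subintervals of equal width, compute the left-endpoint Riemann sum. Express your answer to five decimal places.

3.47430

Δs = (4.5 − (-0.5))/3 = 5/3.
Left endpoints: -0.5, 7/6, 17/6.
g(-0.5) ≈ 1.28403, g(7/6) ≈ 0.55804, g(17/6) ≈ 0.24252.
Sum = Δs · [g(-0.5) + g(7/6) + g(17/6)].
Sum ≈ 3.47430.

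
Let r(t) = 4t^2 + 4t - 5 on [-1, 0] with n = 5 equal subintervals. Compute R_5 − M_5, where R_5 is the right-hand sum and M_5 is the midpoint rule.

0.04

R_5 = -5.64.
M_5 = -5.68.
R_5 − M_5 = 0.04.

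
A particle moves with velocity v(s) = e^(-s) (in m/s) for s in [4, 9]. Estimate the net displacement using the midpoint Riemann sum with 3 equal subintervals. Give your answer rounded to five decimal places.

Δs = (9 − 4)/3 = 5/3.
Midpoints: 29/6, 6.5, 49/6.
v(29/6) ≈ 0.00796, v(6.5) ≈ 0.00150, v(49/6) ≈ 0.00028.
Sum = Δs · [v(29/6) + v(6.5) + v(49/6)].
Sum ≈ 0.01625.

0.01625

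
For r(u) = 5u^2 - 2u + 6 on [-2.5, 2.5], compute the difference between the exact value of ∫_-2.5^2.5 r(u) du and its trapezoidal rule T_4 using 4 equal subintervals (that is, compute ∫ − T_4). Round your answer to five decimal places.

-6.51042

Exact integral: ∫_-2.5^2.5 r(u) du ≈ 82.0833333.
T_4 = 88.59375.
Error ≈ 82.0833333 − 88.59375 ≈ -6.51042.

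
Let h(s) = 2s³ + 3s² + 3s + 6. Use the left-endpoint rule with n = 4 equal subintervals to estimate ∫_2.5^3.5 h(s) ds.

88.53125

Δs = (3.5 − 2.5)/4 = 0.25.
Left endpoints: 2.5, 2.75, 3, 3.25.
h(2.5) = 63.5, h(2.75) = 78.53125, h(3) = 96, h(3.25) = 116.09375.
Sum = Δs · [h(2.5) + h(2.75) + h(3) + h(3.25)].
Sum = 88.53125.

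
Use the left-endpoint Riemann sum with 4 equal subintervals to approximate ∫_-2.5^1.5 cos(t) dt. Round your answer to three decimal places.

Δt = (1.5 − (-2.5))/4 = 1.
Left endpoints: -2.5, -1.5, -0.5, 0.5.
f(-2.5) ≈ -0.801, f(-1.5) ≈ 0.071, f(-0.5) ≈ 0.878, f(0.5) ≈ 0.878.
Sum = Δt · [f(-2.5) + f(-1.5) + f(-0.5) + f(0.5)].
Sum ≈ 1.025.

1.025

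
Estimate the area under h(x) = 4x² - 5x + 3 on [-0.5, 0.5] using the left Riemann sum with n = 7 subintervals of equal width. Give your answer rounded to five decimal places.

Δx = (0.5 − (-0.5))/7 = 1/7.
Left endpoints: -0.5, -5/14, -3/14, -1/14, 1/14, 3/14, 5/14.
h(-0.5) = 6.5, h(-5/14) = 519/98, h(-3/14) = 417/98, h(-1/14) = 331/98, h(1/14) = 261/98, h(3/14) = 207/98, h(5/14) = 169/98.
Sum = Δx · [h(-0.5) + h(-5/14) + h(-3/14) + ...].
Sum ≈ 3.70408.

3.70408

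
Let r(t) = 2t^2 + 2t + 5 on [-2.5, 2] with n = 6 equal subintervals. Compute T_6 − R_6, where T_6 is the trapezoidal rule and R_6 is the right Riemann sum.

-1.6875

T_6 = 36.84375.
R_6 = 38.53125.
T_6 − R_6 = -1.6875.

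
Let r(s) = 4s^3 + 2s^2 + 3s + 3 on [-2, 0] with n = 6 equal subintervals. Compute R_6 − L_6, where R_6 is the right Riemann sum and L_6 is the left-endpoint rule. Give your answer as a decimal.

R_6 ≈ -6.0370370.
L_6 ≈ -16.0370370.
R_6 − L_6 = 10.

10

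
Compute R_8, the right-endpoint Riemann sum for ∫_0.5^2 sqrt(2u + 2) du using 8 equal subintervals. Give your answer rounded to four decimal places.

Δu = (2 − 0.5)/8 = 0.1875.
Right endpoints: 0.6875, 0.875, 1.0625, 1.25, 1.4375, 1.625, 1.8125, 2.
f(0.6875) ≈ 1.8371, f(0.875) ≈ 1.9365, f(1.0625) ≈ 2.0310, f(1.25) ≈ 2.1213, f(1.4375) ≈ 2.2079, f(1.625) ≈ 2.2913, f(1.8125) ≈ 2.3717, f(2) ≈ 2.4495.
Sum = Δu · [f(0.6875) + f(0.875) + f(1.0625) + ...].
Sum ≈ 3.2337.

3.2337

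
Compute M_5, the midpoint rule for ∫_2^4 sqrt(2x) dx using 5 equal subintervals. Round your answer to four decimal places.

Δx = (4 − 2)/5 = 0.4.
Midpoints: 2.2, 2.6, 3, 3.4, 3.8.
f(2.2) ≈ 2.0976, f(2.6) ≈ 2.2804, f(3) ≈ 2.4495, f(3.4) ≈ 2.6077, f(3.8) ≈ 2.7568.
Sum = Δx · [f(2.2) + f(2.6) + f(3) + f(3.4) + f(3.8)].
Sum ≈ 4.8768.

4.8768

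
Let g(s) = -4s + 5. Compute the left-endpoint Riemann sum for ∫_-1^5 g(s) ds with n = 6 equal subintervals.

Δs = (5 − (-1))/6 = 1.
Left endpoints: -1, 0, 1, 2, 3, 4.
g(-1) = 9, g(0) = 5, g(1) = 1, g(2) = -3, g(3) = -7, g(4) = -11.
Sum = Δs · [g(-1) + g(0) + g(1) + ...].
Sum = -6.

-6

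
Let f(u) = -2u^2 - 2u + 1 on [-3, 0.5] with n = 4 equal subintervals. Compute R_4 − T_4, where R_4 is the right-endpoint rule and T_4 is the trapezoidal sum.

4.59375

R_4 = -2.1328125.
T_4 = -6.7265625.
R_4 − T_4 = 4.59375.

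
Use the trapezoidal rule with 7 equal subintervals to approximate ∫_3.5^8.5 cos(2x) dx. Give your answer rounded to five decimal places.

-0.66665

Δx = (8.5 − 3.5)/7 = 5/7.
f(3.5) ≈ 0.75390, f(59/14) ≈ -0.54349, f(69/14) ≈ -0.90798, f(79/14) ≈ 0.28609, f(89/14) ≈ 0.98908, f(99/14) ≈ -0.00569, f(109/14) ≈ -0.99069, f(8.5) ≈ -0.27516.
T_7 = (Δx/2)·[f(x_0) + 2f(x_1) + ... + 2f(x_{6}) + f(x_7)].
Sum ≈ -0.66665.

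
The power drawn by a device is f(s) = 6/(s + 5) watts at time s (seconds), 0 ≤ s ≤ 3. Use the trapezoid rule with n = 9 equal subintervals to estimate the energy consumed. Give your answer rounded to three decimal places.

2.821

Δs = (3 − 0)/9 = 1/3.
f(0) = 1.2, f(1/3) = 1.125, f(2/3) = 18/17, f(1) = 1, f(4/3) = 18/19, f(5/3) = 0.9, f(2) = 6/7, f(7/3) = 9/11, f(8/3) = 18/23, f(3) = 0.75.
T_9 = (Δs/2)·[f(s_0) + 2f(s_1) + ... + 2f(s_{8}) + f(s_9)].
Sum ≈ 2.821.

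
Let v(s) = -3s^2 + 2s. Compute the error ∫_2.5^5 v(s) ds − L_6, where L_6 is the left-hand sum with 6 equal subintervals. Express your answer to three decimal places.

Exact integral: ∫_2.5^5 v(s) ds = -90.625.
L_6 ≈ -80.16493.
Error ≈ -90.625 − (-80.16493) ≈ -10.460.

-10.460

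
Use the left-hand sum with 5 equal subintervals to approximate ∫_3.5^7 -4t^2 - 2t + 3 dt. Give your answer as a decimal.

Δt = (7 − 3.5)/5 = 0.7.
Left endpoints: 3.5, 4.2, 4.9, 5.6, 6.3.
f(3.5) = -53, f(4.2) = -75.96, f(4.9) = -102.84, f(5.6) = -133.64, f(6.3) = -168.36.
Sum = Δt · [f(3.5) + f(4.2) + f(4.9) + f(5.6) + f(6.3)].
Sum = -373.66.

-373.66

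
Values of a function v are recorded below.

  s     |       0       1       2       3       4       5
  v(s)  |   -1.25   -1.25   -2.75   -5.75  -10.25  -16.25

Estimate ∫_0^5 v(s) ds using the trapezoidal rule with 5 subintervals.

Δs = 1.
T_5 = (1/2)·[(-1.25) + 2·(-1.25) + 2·(-2.75) + 2·(-5.75) + 2·(-10.25) + (-16.25)] = -28.75.

-28.75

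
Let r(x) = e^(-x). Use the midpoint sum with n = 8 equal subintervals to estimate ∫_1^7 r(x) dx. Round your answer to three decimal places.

0.359

Δx = (7 − 1)/8 = 0.75.
Midpoints: 1.375, 2.125, 2.875, 3.625, 4.375, 5.125, 5.875, 6.625.
r(1.375) ≈ 0.253, r(2.125) ≈ 0.119, r(2.875) ≈ 0.056, r(3.625) ≈ 0.027, r(4.375) ≈ 0.013, r(5.125) ≈ 0.006, r(5.875) ≈ 0.003, r(6.625) ≈ 0.001.
Sum = Δx · [r(1.375) + r(2.125) + r(2.875) + ...].
Sum ≈ 0.359.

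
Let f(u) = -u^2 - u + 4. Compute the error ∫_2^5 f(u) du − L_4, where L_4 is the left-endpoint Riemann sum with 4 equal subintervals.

Exact integral: ∫_2^5 f(u) du = -37.5.
L_4 = -28.78125.
Error = -37.5 − (-28.78125) = -8.71875.

-8.71875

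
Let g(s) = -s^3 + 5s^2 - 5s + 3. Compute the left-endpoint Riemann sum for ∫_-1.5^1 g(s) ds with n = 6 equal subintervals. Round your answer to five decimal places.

24.16594

Δs = (1 − (-1.5))/6 = 5/12.
Left endpoints: -1.5, -13/12, -2/3, -0.25, 1/6, 7/12.
g(-1.5) = 25.125, g(-13/12) = 26881/1728, g(-2/3) = 239/27, g(-0.25) = 4.578125, g(1/6) = 497/216, g(7/12) = 2741/1728.
Sum = Δs · [g(-1.5) + g(-13/12) + g(-2/3) + ...].
Sum ≈ 24.16594.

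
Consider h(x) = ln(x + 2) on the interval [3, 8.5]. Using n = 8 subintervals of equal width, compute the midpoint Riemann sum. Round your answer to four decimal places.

11.1443

Δx = (8.5 − 3)/8 = 0.6875.
Midpoints: 3.34375, 4.03125, 4.71875, 5.40625, 6.09375, 6.78125, 7.46875, 8.15625.
h(3.34375) ≈ 1.6759, h(4.03125) ≈ 1.7970, h(4.71875) ≈ 1.9049, h(5.40625) ≈ 2.0023, h(6.09375) ≈ 2.0911, h(6.78125) ≈ 2.1726, h(7.46875) ≈ 2.2480, h(8.15625) ≈ 2.3181.
Sum = Δx · [h(3.34375) + h(4.03125) + h(4.71875) + ...].
Sum ≈ 11.1443.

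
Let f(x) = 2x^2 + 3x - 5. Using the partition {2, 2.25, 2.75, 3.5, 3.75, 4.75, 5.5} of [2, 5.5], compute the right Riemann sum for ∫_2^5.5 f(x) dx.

151.625

Subinterval widths: 0.25, 0.5, 0.75, 0.25, 1, 0.75.
Right endpoints: 2.25, 2.75, 3.5, 3.75, 4.75, 5.5.
f(2.25) = 11.875, f(2.75) = 18.375, f(3.5) = 30, f(3.75) = 34.375, f(4.75) = 54.375, f(5.5) = 72.
Sum = Σ Δx_i · f(x_i).
Sum = 151.625.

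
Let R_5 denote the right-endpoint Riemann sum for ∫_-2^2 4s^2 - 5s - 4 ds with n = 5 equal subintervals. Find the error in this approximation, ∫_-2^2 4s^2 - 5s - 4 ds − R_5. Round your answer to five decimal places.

6.29333

Exact integral: ∫_-2^2 f(s) ds ≈ 5.3333333.
R_5 = -0.96.
Error ≈ 5.3333333 − (-0.96) ≈ 6.29333.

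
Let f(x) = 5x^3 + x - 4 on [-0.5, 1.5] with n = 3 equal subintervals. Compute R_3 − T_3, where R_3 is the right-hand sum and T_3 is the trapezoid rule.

R_3 ≈ 6.861111.
T_3 ≈ 0.361111.
R_3 − T_3 = 6.5.

6.5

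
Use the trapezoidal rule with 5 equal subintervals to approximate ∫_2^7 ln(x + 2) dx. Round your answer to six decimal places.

Δx = (7 − 2)/5 = 1.
f(2) ≈ 1.386294, f(3) ≈ 1.609438, f(4) ≈ 1.791759, f(5) ≈ 1.945910, f(6) ≈ 2.079442, f(7) ≈ 2.197225.
T_5 = (Δx/2)·[f(x_0) + 2f(x_1) + ... + 2f(x_{4}) + f(x_5)].
Sum ≈ 9.218309.

9.218309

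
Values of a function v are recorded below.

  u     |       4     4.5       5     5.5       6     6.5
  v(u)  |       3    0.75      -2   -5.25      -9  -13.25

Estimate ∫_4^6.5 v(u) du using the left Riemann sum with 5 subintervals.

-6.25

Δu = 0.5.
Sum = 0.5·[3 + 0.75 + (-2) + (-5.25) + (-9)] = -6.25.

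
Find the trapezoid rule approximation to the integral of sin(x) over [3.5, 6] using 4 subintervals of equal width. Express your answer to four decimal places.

Δx = (6 − 3.5)/4 = 0.625.
f(3.5) ≈ -0.3508, f(4.125) ≈ -0.8324, f(4.75) ≈ -0.9993, f(5.375) ≈ -0.7884, f(6) ≈ -0.2794.
T_4 = (Δx/2)·[f(x_0) + 2f(x_1) + 2f(x_2) + 2f(x_3) + f(x_4)].
Sum ≈ -1.8345.

-1.8345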